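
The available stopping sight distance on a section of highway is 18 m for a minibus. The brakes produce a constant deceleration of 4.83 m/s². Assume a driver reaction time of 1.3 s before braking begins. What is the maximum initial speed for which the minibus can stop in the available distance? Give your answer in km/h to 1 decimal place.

Stopping distance: v·t_r + v²/(2a) = 18 with t_r = 1.3 s and a = 4.830 m/s².
So v² + 12.558 v − 173.88 = 0.
Positive root: v = −a·t_r + √((a·t_r)² + 2a·d) = −6.279 + √(39.426 + 173.88) = 8.3260 m/s.
8.3260 m/s × 3.6 = 29.974 km/h.

Maximum speed ≈ 30.0 km/h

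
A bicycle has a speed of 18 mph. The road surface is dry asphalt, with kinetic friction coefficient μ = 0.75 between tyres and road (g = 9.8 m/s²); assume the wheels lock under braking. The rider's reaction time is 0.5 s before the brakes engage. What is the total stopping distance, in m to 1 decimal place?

18 mph × 0.44704 = 8.0467 m/s.
a = μg = 0.75 × 9.8 = 7.350 m/s².
Reaction distance = v·t_r = 8.0467 × 0.5 = 4.023 m.
Braking distance = v²/(2a) = 8.0467² / (2 × 7.350) = 64.749 / 14.700 = 4.405 m.
Total = 4.023 + 4.405 = 8.428 m.

Total stopping distance ≈ 8.4 m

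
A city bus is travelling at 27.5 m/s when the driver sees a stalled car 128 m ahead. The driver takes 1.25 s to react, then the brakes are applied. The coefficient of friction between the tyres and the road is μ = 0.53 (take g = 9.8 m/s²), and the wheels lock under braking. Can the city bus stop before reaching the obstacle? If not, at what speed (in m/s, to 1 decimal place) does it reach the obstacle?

a = μg = 0.53 × 9.8 = 5.194 m/s².
Reaction distance = 27.5000 × 1.25 = 34.375 m.
Braking distance = v²/(2a) = 756.250 / 10.388 = 72.800 m.
Total stopping distance = 34.375 + 72.800 = 107.175 m, vs 128 m available — it stops with 128 − 107.175 = 20.825 m to spare.

Yes — it stops about 20.8 m short of the obstacle, so it never reaches it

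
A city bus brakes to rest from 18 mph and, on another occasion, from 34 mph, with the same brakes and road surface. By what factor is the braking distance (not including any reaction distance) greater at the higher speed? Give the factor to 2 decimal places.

Braking distance d = v²/(2a), so with a fixed, d ∝ v².
Factor = (34/18)² = 1.8889² = 3.5679.

Factor ≈ 3.57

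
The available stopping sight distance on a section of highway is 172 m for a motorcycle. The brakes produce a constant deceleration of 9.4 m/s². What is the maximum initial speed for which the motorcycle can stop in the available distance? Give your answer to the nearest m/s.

Maximum speed ≈ 57 m/s

v²/(2a) = d ⇒ v = √(2 × 9.400 × 172) = √3233.60 = 56.8648 m/s.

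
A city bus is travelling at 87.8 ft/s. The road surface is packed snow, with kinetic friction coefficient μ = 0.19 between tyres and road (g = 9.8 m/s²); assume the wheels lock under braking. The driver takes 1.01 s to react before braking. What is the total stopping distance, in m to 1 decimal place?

Total stopping distance ≈ 219.3 m

87.8 ft/s × 0.3048 = 26.7614 m/s.
a = μg = 0.19 × 9.8 = 1.862 m/s².
Reaction distance = v·t_r = 26.7614 × 1.01 = 27.029 m.
Braking distance = v²/(2a) = 26.7614² / (2 × 1.862) = 716.173 / 3.724 = 192.313 m.
Total = 27.029 + 192.313 = 219.342 m.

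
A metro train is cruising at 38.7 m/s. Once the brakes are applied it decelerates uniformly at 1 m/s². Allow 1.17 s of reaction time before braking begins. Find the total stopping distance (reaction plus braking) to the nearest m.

Reaction distance = v·t_r = 38.7000 × 1.17 = 45.279 m.
Braking distance = v²/(2a) = 38.7000² / (2 × 1.000) = 1497.690 / 2.000 = 748.845 m.
Total = 45.279 + 748.845 = 794.124 m.

Total stopping distance ≈ 794 m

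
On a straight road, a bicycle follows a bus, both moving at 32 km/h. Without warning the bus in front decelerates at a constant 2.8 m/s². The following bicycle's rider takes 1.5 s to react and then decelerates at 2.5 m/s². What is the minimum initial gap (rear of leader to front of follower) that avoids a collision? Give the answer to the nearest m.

Minimum gap ≈ 15 m

32 km/h ÷ 3.6 = 8.8889 m/s.
Leader travels v²/(2a_L) = 79.013 / 5.600 = 14.109 m before stopping.
Follower covers v·t_r = 8.8889 × 1.5 = 13.333 m while reacting, then v²/(2a_F) = 79.013 / 5.000 = 15.803 m while braking, for a total of 13.333 + 15.803 = 29.136 m.
Since a_F ≤ a_L and the follower starts braking later, the follower is never slower than the leader, so the closest approach is when both have stopped.
Minimum gap = 29.136 − 14.109 = 15.027 m.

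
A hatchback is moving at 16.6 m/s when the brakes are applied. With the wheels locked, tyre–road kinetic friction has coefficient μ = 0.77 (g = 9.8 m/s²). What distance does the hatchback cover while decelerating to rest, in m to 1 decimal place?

a = μg = 0.77 × 9.8 = 7.546 m/s².
Braking distance = v²/(2a) = 16.6000² / (2 × 7.546) = 275.560 / 15.092 = 18.259 m.

Braking distance ≈ 18.3 m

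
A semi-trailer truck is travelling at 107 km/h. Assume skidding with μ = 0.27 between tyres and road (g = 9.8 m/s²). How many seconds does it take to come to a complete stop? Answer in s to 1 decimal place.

Braking time ≈ 11.2 s

107 km/h ÷ 3.6 = 29.7222 m/s.
a = μg = 0.27 × 9.8 = 2.646 m/s².
Braking time = v/a = 29.7222 / 2.646 = 11.233 s.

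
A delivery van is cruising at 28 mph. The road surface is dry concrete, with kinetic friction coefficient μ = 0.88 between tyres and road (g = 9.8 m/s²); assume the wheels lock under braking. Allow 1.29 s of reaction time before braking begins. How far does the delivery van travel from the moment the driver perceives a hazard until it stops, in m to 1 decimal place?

28 mph × 0.44704 = 12.5171 m/s.
a = μg = 0.88 × 9.8 = 8.624 m/s².
Reaction distance = v·t_r = 12.5171 × 1.29 = 16.147 m.
Braking distance = v²/(2a) = 12.5171² / (2 × 8.624) = 156.678 / 17.248 = 9.084 m.
Total = 16.147 + 9.084 = 25.231 m.

Total stopping distance ≈ 25.2 m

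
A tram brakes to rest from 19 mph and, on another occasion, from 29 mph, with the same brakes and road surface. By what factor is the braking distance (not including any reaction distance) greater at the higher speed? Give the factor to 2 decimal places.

Factor ≈ 2.33

Braking distance d = v²/(2a), so with a fixed, d ∝ v².
Factor = (29/19)² = 1.5263² = 2.3296.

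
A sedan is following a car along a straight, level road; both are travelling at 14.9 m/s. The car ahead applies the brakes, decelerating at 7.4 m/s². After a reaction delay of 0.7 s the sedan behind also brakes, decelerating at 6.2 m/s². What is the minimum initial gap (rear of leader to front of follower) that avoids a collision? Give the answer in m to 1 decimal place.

Leader travels v²/(2a_L) = 222.010 / 14.800 = 15.001 m before stopping.
Follower covers v·t_r = 14.9000 × 0.7 = 10.430 m while reacting, then v²/(2a_F) = 222.010 / 12.400 = 17.904 m while braking, for a total of 10.430 + 17.904 = 28.334 m.
Since a_F ≤ a_L and the follower starts braking later, the follower is never slower than the leader, so the closest approach is when both have stopped.
Minimum gap = 28.334 − 15.001 = 13.333 m.

Minimum gap ≈ 13.3 m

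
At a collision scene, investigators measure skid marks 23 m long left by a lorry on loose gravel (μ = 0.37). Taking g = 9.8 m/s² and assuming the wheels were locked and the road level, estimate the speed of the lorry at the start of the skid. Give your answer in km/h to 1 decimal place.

Initial speed ≈ 46.5 km/h

Deceleration a = μg = 0.37 × 9.8 = 3.626 m/s².
v = √(2a·d) = √(2 × 3.626 × 23) = √166.796 = 12.9150 m/s.
= 12.9150 × 3.6 = 46.494 km/h.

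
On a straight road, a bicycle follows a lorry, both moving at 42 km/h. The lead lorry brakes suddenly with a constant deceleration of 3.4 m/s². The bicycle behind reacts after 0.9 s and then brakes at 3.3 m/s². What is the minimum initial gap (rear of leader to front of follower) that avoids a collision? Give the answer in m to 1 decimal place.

Minimum gap ≈ 11.1 m

42 km/h ÷ 3.6 = 11.6667 m/s.
Leader travels v²/(2a_L) = 136.112 / 6.800 = 20.016 m before stopping.
Follower covers v·t_r = 11.6667 × 0.9 = 10.500 m while reacting, then v²/(2a_F) = 136.112 / 6.600 = 20.623 m while braking, for a total of 10.500 + 20.623 = 31.123 m.
Since a_F ≤ a_L and the follower starts braking later, the follower is never slower than the leader, so the closest approach is when both have stopped.
Minimum gap = 31.123 − 20.016 = 11.107 m.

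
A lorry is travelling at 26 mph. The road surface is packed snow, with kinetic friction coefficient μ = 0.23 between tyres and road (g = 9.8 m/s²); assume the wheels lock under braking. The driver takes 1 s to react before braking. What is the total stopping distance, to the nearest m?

26 mph × 0.44704 = 11.6230 m/s.
a = μg = 0.23 × 9.8 = 2.254 m/s².
Reaction distance = v·t_r = 11.6230 × 1 = 11.623 m.
Braking distance = v²/(2a) = 11.6230² / (2 × 2.254) = 135.094 / 4.508 = 29.968 m.
Total = 11.623 + 29.968 = 41.591 m.

Total stopping distance ≈ 42 m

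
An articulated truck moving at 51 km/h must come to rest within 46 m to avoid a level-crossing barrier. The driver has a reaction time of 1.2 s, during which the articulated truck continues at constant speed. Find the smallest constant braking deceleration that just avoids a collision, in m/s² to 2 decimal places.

51 km/h ÷ 3.6 = 14.1667 m/s.
Distance covered during reaction = 14.1667 × 1.2 = 17.000 m.
Distance available for braking: 46 − 17.000 = 29.000 m.
v² = 2a·d ⇒ a = v²/(2d) = 14.1667² / (2 × 29.000) = 200.695 / 58.000 = 3.4603 m/s².

Required deceleration ≈ 3.46 m/s²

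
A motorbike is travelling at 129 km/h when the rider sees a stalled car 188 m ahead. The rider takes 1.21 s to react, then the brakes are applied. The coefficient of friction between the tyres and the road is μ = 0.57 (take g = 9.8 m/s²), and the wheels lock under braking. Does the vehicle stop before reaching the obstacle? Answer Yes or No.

Yes

129 km/h ÷ 3.6 = 35.8333 m/s.
a = μg = 0.57 × 9.8 = 5.586 m/s².
Reaction distance = 35.8333 × 1.21 = 43.358 m.
Braking distance = v²/(2a) = 1284.025 / 11.172 = 114.932 m.
Total stopping distance = 43.358 + 114.932 = 158.290 m, vs 188 m available — it stops with 188 − 158.290 = 29.710 m to spare.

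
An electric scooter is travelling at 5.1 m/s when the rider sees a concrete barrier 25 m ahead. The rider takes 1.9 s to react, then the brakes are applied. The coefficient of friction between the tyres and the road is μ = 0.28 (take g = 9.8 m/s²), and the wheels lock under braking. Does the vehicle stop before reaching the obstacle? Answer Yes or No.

a = μg = 0.28 × 9.8 = 2.744 m/s².
Reaction distance = 5.1000 × 1.9 = 9.690 m.
Braking distance = v²/(2a) = 26.010 / 5.488 = 4.739 m.
Total stopping distance = 9.690 + 4.739 = 14.429 m, vs 25 m available — it stops with 25 − 14.429 = 10.571 m to spare.

Yes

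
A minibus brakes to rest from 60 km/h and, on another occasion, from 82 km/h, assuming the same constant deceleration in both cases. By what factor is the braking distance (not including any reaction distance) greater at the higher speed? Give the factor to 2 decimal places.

Factor ≈ 1.87

Braking distance d = v²/(2a), so with a fixed, d ∝ v².
Factor = (82/60)² = 1.3667² = 1.8679.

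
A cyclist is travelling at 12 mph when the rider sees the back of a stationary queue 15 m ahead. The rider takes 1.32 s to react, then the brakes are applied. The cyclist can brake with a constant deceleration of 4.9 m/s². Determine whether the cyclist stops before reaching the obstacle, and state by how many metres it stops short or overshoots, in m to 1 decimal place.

Yes — it stops 5.0 m short of the obstacle

12 mph × 0.44704 = 5.3645 m/s.
Reaction distance = 5.3645 × 1.32 = 7.081 m.
Braking distance = v²/(2a) = 28.778 / 9.800 = 2.937 m.
Total stopping distance = 7.081 + 2.937 = 10.018 m, vs 15 m available — it stops with 15 − 10.018 = 4.982 m to spare.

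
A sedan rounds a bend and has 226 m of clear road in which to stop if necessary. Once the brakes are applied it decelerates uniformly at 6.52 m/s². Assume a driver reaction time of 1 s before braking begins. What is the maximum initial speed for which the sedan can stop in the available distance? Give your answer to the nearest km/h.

Maximum speed ≈ 173 km/h

Stopping distance: v·t_r + v²/(2a) = 226 with t_r = 1 s and a = 6.520 m/s².
So v² + 13.040 v − 2947.04 = 0.
Positive root: v = −a·t_r + √((a·t_r)² + 2a·d) = −6.520 + √(42.510 + 2947.04) = 48.1568 m/s.
48.1568 m/s × 3.6 = 173.364 km/h.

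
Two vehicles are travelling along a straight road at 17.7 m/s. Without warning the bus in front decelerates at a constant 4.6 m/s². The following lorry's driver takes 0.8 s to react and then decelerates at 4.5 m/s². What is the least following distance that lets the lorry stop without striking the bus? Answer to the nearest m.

Minimum gap ≈ 15 m

Leader travels v²/(2a_L) = 313.290 / 9.200 = 34.053 m before stopping.
Follower covers v·t_r = 17.7000 × 0.8 = 14.160 m while reacting, then v²/(2a_F) = 313.290 / 9.000 = 34.810 m while braking, for a total of 14.160 + 34.810 = 48.970 m.
Since a_F ≤ a_L and the follower starts braking later, the follower is never slower than the leader, so the closest approach is when both have stopped.
Minimum gap = 48.970 − 34.053 = 14.917 m.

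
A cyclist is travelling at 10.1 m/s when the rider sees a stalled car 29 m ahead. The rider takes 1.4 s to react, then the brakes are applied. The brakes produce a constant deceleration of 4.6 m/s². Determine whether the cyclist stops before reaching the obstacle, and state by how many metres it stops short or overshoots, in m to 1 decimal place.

Reaction distance = 10.1000 × 1.4 = 14.140 m.
Braking distance = v²/(2a) = 102.010 / 9.200 = 11.088 m.
Total stopping distance = 14.140 + 11.088 = 25.228 m, vs 29 m available — it stops with 29 − 25.228 = 3.772 m to spare.

Yes — it stops 3.8 m short of the obstacle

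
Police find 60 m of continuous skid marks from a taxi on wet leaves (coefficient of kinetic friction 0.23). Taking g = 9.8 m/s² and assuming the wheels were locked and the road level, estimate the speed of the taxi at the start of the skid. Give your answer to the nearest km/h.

Deceleration a = μg = 0.23 × 9.8 = 2.254 m/s².
v = √(2a·d) = √(2 × 2.254 × 60) = √270.480 = 16.4463 m/s.
= 16.4463 × 3.6 = 59.207 km/h.

Initial speed ≈ 59 km/h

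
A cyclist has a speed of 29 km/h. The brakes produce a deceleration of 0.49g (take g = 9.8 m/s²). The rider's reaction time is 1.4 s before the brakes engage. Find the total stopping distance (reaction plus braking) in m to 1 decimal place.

Total stopping distance ≈ 18.0 m

29 km/h ÷ 3.6 = 8.0556 m/s.
a = 0.49 × 9.8 = 4.802 m/s².
Reaction distance = v·t_r = 8.0556 × 1.4 = 11.278 m.
Braking distance = v²/(2a) = 8.0556² / (2 × 4.802) = 64.893 / 9.604 = 6.757 m.
Total = 11.278 + 6.757 = 18.035 m.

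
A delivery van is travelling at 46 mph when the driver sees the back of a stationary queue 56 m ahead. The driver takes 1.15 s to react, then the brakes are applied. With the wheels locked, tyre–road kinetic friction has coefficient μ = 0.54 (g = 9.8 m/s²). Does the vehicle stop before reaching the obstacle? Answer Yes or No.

No

46 mph × 0.44704 = 20.5638 m/s.
a = μg = 0.54 × 9.8 = 5.292 m/s².
Reaction distance = 20.5638 × 1.15 = 23.648 m.
Braking distance = v²/(2a) = 422.870 / 10.584 = 39.954 m.
Total stopping distance = 23.648 + 39.954 = 63.602 m, vs 56 m available — it cannot stop in time and overshoots by 63.602 − 56 = 7.602 m.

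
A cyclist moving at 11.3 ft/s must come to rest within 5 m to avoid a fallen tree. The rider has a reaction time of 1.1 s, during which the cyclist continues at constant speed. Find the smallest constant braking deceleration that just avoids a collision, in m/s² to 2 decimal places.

Required deceleration ≈ 4.90 m/s²

11.3 ft/s × 0.3048 = 3.4442 m/s.
Distance covered during reaction = 3.4442 × 1.1 = 3.789 m.
Distance available for braking: 5 − 3.789 = 1.211 m.
v² = 2a·d ⇒ a = v²/(2d) = 3.4442² / (2 × 1.211) = 11.863 / 2.422 = 4.8980 m/s².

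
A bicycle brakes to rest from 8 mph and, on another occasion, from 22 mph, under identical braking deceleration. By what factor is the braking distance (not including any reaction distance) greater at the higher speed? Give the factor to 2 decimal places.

Factor ≈ 7.56

Braking distance d = v²/(2a), so with a fixed, d ∝ v².
Factor = (22/8)² = 2.7500² = 7.5625.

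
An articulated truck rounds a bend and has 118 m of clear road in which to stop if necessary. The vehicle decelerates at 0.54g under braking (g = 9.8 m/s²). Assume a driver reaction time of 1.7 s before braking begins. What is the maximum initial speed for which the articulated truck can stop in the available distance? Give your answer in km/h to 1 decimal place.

Maximum speed ≈ 98.9 km/h

a = 0.54 × 9.8 = 5.292 m/s².
Stopping distance: v·t_r + v²/(2a) = 118 with t_r = 1.7 s and a = 5.292 m/s².
So v² + 17.993 v − 1248.91 = 0.
Positive root: v = −a·t_r + √((a·t_r)² + 2a·d) = −8.996 + √(80.928 + 1248.91) = 27.4709 m/s.
27.4709 m/s × 3.6 = 98.895 km/h.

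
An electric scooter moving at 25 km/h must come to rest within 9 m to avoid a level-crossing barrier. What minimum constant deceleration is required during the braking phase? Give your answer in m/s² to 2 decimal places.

25 km/h ÷ 3.6 = 6.9444 m/s.
v² = 2a·d ⇒ a = v²/(2d) = 6.9444² / (2 × 9.000) = 48.225 / 18.000 = 2.6792 m/s².

Required deceleration ≈ 2.68 m/s²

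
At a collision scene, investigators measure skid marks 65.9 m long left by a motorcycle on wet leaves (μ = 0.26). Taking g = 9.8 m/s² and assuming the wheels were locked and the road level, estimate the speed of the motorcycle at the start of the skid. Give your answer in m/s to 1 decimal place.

Initial speed ≈ 18.3 m/s

Deceleration a = μg = 0.26 × 9.8 = 2.548 m/s².
v = √(2a·d) = √(2 × 2.548 × 65.9) = √335.826 = 18.3256 m/s.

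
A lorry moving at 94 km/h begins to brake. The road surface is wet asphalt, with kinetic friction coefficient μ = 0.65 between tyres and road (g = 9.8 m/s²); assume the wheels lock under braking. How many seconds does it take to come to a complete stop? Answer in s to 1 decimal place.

94 km/h ÷ 3.6 = 26.1111 m/s.
a = μg = 0.65 × 9.8 = 6.370 m/s².
Braking time = v/a = 26.1111 / 6.370 = 4.099 s.

Braking time ≈ 4.1 s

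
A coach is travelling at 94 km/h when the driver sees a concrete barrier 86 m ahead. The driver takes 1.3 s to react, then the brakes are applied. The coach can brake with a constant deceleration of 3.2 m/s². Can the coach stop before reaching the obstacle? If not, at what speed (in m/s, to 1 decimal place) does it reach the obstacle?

No — it strikes the obstacle at 18.7 m/s

94 km/h ÷ 3.6 = 26.1111 m/s.
Reaction distance = 26.1111 × 1.3 = 33.944 m.
Braking distance needed to stop: v²/(2a) = 681.790 / 6.400 = 106.530 m, so total needed = 33.944 + 106.530 = 140.474 m > 86 m — it cannot stop.
Distance remaining when braking begins: 86 − 33.944 = 52.056 m.
v² = v₀² − 2a·d = 681.790 − 2 × 3.200 × 52.056 = 348.632 m²/s².
v = √348.632 = 18.672 m/s.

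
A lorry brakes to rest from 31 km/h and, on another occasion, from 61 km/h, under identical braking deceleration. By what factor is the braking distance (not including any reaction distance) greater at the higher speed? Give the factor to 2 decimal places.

Braking distance d = v²/(2a), so with a fixed, d ∝ v².
Factor = (61/31)² = 1.9677² = 3.8718.

Factor ≈ 3.87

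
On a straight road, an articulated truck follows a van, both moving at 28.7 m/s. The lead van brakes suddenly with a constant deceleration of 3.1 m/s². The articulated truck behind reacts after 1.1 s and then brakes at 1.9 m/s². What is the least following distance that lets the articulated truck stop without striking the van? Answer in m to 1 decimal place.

Minimum gap ≈ 115.5 m

Leader travels v²/(2a_L) = 823.690 / 6.200 = 132.853 m before stopping.
Follower covers v·t_r = 28.7000 × 1.1 = 31.570 m while reacting, then v²/(2a_F) = 823.690 / 3.800 = 216.761 m while braking, for a total of 31.570 + 216.761 = 248.331 m.
Since a_F ≤ a_L and the follower starts braking later, the follower is never slower than the leader, so the closest approach is when both have stopped.
Minimum gap = 248.331 − 132.853 = 115.478 m.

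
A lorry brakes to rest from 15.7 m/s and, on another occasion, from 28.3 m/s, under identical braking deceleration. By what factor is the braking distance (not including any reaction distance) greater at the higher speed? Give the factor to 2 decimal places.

Factor ≈ 3.25

Braking distance d = v²/(2a), so with a fixed, d ∝ v².
Factor = (28.3/15.7)² = 1.8025² = 3.2490.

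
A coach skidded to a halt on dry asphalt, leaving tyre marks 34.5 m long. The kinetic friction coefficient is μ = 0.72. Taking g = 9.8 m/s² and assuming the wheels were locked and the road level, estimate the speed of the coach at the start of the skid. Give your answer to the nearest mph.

Deceleration a = μg = 0.72 × 9.8 = 7.056 m/s².
v = √(2a·d) = √(2 × 7.056 × 34.5) = √486.864 = 22.0650 m/s.
= 22.0650 ÷ 0.44704 = 49.358 mph.

Initial speed ≈ 49 mph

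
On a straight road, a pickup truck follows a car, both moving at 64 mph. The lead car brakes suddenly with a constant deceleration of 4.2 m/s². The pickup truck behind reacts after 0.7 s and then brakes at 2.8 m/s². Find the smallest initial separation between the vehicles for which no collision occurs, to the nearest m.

64 mph × 0.44704 = 28.6106 m/s.
Leader travels v²/(2a_L) = 818.566 / 8.400 = 97.448 m before stopping.
Follower covers v·t_r = 28.6106 × 0.7 = 20.027 m while reacting, then v²/(2a_F) = 818.566 / 5.600 = 146.173 m while braking, for a total of 20.027 + 146.173 = 166.200 m.
Since a_F ≤ a_L and the follower starts braking later, the follower is never slower than the leader, so the closest approach is when both have stopped.
Minimum gap = 166.200 − 97.448 = 68.752 m.

Minimum gap ≈ 69 m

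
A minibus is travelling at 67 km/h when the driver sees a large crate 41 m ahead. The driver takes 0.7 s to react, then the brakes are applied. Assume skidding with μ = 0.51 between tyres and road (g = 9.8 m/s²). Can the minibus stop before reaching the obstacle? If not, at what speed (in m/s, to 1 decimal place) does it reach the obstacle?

No — it strikes the obstacle at 8.2 m/s

67 km/h ÷ 3.6 = 18.6111 m/s.
a = μg = 0.51 × 9.8 = 4.998 m/s².
Reaction distance = 18.6111 × 0.7 = 13.028 m.
Braking distance needed to stop: v²/(2a) = 346.373 / 9.996 = 34.651 m, so total needed = 13.028 + 34.651 = 47.679 m > 41 m — it cannot stop.
Distance remaining when braking begins: 41 − 13.028 = 27.972 m.
v² = v₀² − 2a·d = 346.373 − 2 × 4.998 × 27.972 = 66.765 m²/s².
v = √66.765 = 8.171 m/s.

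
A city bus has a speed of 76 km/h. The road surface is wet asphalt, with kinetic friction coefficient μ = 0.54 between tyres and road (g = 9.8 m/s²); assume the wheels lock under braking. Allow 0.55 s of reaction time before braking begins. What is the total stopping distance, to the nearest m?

Total stopping distance ≈ 54 m

76 km/h ÷ 3.6 = 21.1111 m/s.
a = μg = 0.54 × 9.8 = 5.292 m/s².
Reaction distance = v·t_r = 21.1111 × 0.55 = 11.611 m.
Braking distance = v²/(2a) = 21.1111² / (2 × 5.292) = 445.679 / 10.584 = 42.109 m.
Total = 11.611 + 42.109 = 53.720 m.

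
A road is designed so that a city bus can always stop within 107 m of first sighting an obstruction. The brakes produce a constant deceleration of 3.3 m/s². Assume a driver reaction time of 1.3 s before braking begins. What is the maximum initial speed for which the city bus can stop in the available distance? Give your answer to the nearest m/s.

Maximum speed ≈ 23 m/s

Stopping distance: v·t_r + v²/(2a) = 107 with t_r = 1.3 s and a = 3.300 m/s².
So v² + 8.580 v − 706.20 = 0.
Positive root: v = −a·t_r + √((a·t_r)² + 2a·d) = −4.290 + √(18.404 + 706.20) = 22.6285 m/s.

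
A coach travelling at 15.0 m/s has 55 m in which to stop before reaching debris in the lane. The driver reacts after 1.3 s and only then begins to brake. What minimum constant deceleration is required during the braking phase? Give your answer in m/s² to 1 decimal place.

Distance covered during reaction = 15.0000 × 1.3 = 19.500 m.
Distance available for braking: 55 − 19.500 = 35.500 m.
v² = 2a·d ⇒ a = v²/(2d) = 15.0000² / (2 × 35.500) = 225.000 / 71.000 = 3.1690 m/s².

Required deceleration ≈ 3.2 m/s²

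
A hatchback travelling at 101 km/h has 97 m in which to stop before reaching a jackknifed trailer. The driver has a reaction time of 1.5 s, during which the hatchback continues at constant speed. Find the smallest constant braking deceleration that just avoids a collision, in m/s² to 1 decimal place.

101 km/h ÷ 3.6 = 28.0556 m/s.
Distance covered during reaction = 28.0556 × 1.5 = 42.083 m.
Distance available for braking: 97 − 42.083 = 54.917 m.
v² = 2a·d ⇒ a = v²/(2d) = 28.0556² / (2 × 54.917) = 787.117 / 109.834 = 7.1664 m/s².

Required deceleration ≈ 7.2 m/s²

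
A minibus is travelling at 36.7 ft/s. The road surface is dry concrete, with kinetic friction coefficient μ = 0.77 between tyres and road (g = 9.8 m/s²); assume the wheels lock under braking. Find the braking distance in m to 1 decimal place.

Braking distance ≈ 8.3 m

36.7 ft/s × 0.3048 = 11.1862 m/s.
a = μg = 0.77 × 9.8 = 7.546 m/s².
Braking distance = v²/(2a) = 11.1862² / (2 × 7.546) = 125.131 / 15.092 = 8.291 m.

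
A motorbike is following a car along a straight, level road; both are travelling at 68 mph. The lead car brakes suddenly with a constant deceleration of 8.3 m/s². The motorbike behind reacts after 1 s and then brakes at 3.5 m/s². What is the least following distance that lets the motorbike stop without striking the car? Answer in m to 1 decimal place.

Minimum gap ≈ 106.7 m

68 mph × 0.44704 = 30.3987 m/s.
Leader travels v²/(2a_L) = 924.081 / 16.600 = 55.668 m before stopping.
Follower covers v·t_r = 30.3987 × 1 = 30.399 m while reacting, then v²/(2a_F) = 924.081 / 7.000 = 132.012 m while braking, for a total of 30.399 + 132.012 = 162.411 m.
Since a_F ≤ a_L and the follower starts braking later, the follower is never slower than the leader, so the closest approach is when both have stopped.
Minimum gap = 162.411 − 55.668 = 106.743 m.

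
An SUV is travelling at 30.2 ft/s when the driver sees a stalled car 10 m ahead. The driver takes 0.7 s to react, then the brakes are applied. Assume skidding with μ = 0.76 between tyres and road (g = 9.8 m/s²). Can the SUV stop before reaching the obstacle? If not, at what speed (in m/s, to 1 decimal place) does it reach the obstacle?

No — it strikes the obstacle at 5.6 m/s

30.2 ft/s × 0.3048 = 9.2050 m/s.
a = μg = 0.76 × 9.8 = 7.448 m/s².
Reaction distance = 9.2050 × 0.7 = 6.443 m.
Braking distance needed to stop: v²/(2a) = 84.732 / 14.896 = 5.688 m, so total needed = 6.443 + 5.688 = 12.131 m > 10 m — it cannot stop.
Distance remaining when braking begins: 10 − 6.443 = 3.557 m.
v² = v₀² − 2a·d = 84.732 − 2 × 7.448 × 3.557 = 31.747 m²/s².
v = √31.747 = 5.634 m/s.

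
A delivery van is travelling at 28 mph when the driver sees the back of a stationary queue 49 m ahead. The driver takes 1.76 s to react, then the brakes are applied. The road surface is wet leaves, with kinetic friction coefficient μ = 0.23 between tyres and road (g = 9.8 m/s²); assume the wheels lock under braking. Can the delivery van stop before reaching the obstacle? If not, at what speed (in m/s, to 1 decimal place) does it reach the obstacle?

28 mph × 0.44704 = 12.5171 m/s.
a = μg = 0.23 × 9.8 = 2.254 m/s².
Reaction distance = 12.5171 × 1.76 = 22.030 m.
Braking distance needed to stop: v²/(2a) = 156.678 / 4.508 = 34.756 m, so total needed = 22.030 + 34.756 = 56.786 m > 49 m — it cannot stop.
Distance remaining when braking begins: 49 − 22.030 = 26.970 m.
v² = v₀² − 2a·d = 156.678 − 2 × 2.254 × 26.970 = 35.097 m²/s².
v = √35.097 = 5.924 m/s.

No — it strikes the obstacle at 5.9 m/s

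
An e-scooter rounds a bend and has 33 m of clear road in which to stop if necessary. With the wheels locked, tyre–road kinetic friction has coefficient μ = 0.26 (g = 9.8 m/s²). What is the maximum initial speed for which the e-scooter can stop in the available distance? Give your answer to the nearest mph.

Maximum speed ≈ 29 mph

a = μg = 0.26 × 9.8 = 2.548 m/s².
v²/(2a) = d ⇒ v = √(2 × 2.548 × 33) = √168.17 = 12.9680 m/s.
12.9680 m/s ÷ 0.44704 = 29.009 mph.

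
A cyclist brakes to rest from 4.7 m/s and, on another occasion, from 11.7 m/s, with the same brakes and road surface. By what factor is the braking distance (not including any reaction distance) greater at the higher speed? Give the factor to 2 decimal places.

Braking distance d = v²/(2a), so with a fixed, d ∝ v².
Factor = (11.7/4.7)² = 2.4894² = 6.1971.

Factor ≈ 6.20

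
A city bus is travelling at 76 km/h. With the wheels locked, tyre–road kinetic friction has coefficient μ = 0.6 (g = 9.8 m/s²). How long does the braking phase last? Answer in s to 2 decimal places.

Braking time ≈ 3.59 s

76 km/h ÷ 3.6 = 21.1111 m/s.
a = μg = 0.6 × 9.8 = 5.880 m/s².
Braking time = v/a = 21.1111 / 5.880 = 3.590 s.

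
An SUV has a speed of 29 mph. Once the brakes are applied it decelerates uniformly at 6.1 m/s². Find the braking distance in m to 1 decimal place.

Braking distance ≈ 13.8 m

29 mph × 0.44704 = 12.9642 m/s.
Braking distance = v²/(2a) = 12.9642² / (2 × 6.100) = 168.070 / 12.200 = 13.776 m.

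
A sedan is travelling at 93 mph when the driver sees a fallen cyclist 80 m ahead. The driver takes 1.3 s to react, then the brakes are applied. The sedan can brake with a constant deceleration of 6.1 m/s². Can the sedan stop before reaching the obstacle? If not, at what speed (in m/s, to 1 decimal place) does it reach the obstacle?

93 mph × 0.44704 = 41.5747 m/s.
Reaction distance = 41.5747 × 1.3 = 54.047 m.
Braking distance needed to stop: v²/(2a) = 1728.456 / 12.200 = 141.677 m, so total needed = 54.047 + 141.677 = 195.724 m > 80 m — it cannot stop.
Distance remaining when braking begins: 80 − 54.047 = 25.953 m.
v² = v₀² − 2a·d = 1728.456 − 2 × 6.100 × 25.953 = 1411.829 m²/s².
v = √1411.829 = 37.574 m/s.

No — it strikes the obstacle at 37.6 m/s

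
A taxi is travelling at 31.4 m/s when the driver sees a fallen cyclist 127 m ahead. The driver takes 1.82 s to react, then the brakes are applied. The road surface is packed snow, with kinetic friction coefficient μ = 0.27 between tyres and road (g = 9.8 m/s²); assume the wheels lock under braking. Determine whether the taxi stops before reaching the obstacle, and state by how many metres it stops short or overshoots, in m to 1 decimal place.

No — it overshoots by 116.5 m

a = μg = 0.27 × 9.8 = 2.646 m/s².
Reaction distance = 31.4000 × 1.82 = 57.148 m.
Braking distance = v²/(2a) = 985.960 / 5.292 = 186.311 m.
Total stopping distance = 57.148 + 186.311 = 243.459 m, vs 127 m available — it cannot stop in time and overshoots by 243.459 − 127 = 116.459 m.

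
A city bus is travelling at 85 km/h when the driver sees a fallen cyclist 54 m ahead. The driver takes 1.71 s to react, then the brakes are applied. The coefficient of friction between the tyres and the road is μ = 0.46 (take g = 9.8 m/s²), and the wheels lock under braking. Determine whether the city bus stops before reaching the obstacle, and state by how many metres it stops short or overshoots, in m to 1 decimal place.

No — it overshoots by 48.2 m

85 km/h ÷ 3.6 = 23.6111 m/s.
a = μg = 0.46 × 9.8 = 4.508 m/s².
Reaction distance = 23.6111 × 1.71 = 40.375 m.
Braking distance = v²/(2a) = 557.484 / 9.016 = 61.833 m.
Total stopping distance = 40.375 + 61.833 = 102.208 m, vs 54 m available — it cannot stop in time and overshoots by 102.208 − 54 = 48.208 m.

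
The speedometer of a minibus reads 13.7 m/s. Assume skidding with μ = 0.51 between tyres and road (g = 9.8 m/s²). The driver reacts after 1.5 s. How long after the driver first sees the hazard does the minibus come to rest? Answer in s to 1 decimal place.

Total time ≈ 4.2 s

a = μg = 0.51 × 9.8 = 4.998 m/s².
Braking time = v/a = 13.7000 / 4.998 = 2.741 s.
Total = 1.5 + 2.741 = 4.241 s.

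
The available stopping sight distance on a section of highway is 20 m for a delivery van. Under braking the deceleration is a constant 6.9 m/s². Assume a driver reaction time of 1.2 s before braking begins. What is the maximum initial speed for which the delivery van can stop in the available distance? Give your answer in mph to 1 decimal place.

Stopping distance: v·t_r + v²/(2a) = 20 with t_r = 1.2 s and a = 6.900 m/s².
So v² + 16.560 v − 276.00 = 0.
Positive root: v = −a·t_r + √((a·t_r)² + 2a·d) = −8.280 + √(68.558 + 276.00) = 10.2823 m/s.
10.2823 m/s ÷ 0.44704 = 23.001 mph.

Maximum speed ≈ 23.0 mph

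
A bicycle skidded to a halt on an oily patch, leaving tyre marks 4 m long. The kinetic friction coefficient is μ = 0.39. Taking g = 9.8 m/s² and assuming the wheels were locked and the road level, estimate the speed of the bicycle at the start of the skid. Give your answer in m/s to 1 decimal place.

Deceleration a = μg = 0.39 × 9.8 = 3.822 m/s².
v = √(2a·d) = √(2 × 3.822 × 4) = √30.576 = 5.5296 m/s.

Initial speed ≈ 5.5 m/s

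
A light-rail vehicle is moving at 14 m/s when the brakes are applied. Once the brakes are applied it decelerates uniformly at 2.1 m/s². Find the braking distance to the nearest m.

Braking distance = v²/(2a) = 14.0000² / (2 × 2.100) = 196.000 / 4.200 = 46.667 m.

Braking distance ≈ 47 m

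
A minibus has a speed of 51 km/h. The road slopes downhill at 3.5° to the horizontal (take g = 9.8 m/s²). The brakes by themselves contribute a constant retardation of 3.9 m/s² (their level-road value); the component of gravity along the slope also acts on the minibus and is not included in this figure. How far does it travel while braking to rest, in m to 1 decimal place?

51 km/h ÷ 3.6 = 14.1667 m/s.
Gravity along the downhill slope reduces the braking deceleration: a_eff = 3.900 − 9.8·sin 3.5° = 3.900 − 0.598 = 3.302 m/s².
Braking distance = v²/(2a) = 14.1667² / (2 × 3.302) = 200.695 / 6.604 = 30.390 m.

Braking distance ≈ 30.4 m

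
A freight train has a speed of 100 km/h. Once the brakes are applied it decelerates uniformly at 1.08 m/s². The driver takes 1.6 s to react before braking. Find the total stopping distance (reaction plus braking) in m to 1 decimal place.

100 km/h ÷ 3.6 = 27.7778 m/s.
Reaction distance = v·t_r = 27.7778 × 1.6 = 44.444 m.
Braking distance = v²/(2a) = 27.7778² / (2 × 1.080) = 771.606 / 2.160 = 357.225 m.
Total = 44.444 + 357.225 = 401.669 m.

Total stopping distance ≈ 401.7 m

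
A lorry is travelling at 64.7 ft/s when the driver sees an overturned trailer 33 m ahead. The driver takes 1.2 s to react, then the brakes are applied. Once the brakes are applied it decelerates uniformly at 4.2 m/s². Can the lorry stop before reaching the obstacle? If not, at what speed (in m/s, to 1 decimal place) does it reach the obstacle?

64.7 ft/s × 0.3048 = 19.7206 m/s.
Reaction distance = 19.7206 × 1.2 = 23.665 m.
Braking distance needed to stop: v²/(2a) = 388.902 / 8.400 = 46.298 m, so total needed = 23.665 + 46.298 = 69.963 m > 33 m — it cannot stop.
Distance remaining when braking begins: 33 − 23.665 = 9.335 m.
v² = v₀² − 2a·d = 388.902 − 2 × 4.200 × 9.335 = 310.488 m²/s².
v = √310.488 = 17.621 m/s.

No — it strikes the obstacle at 17.6 m/s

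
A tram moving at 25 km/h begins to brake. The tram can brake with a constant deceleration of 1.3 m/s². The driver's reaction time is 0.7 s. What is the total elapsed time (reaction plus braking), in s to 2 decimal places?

Total time ≈ 6.04 s

25 km/h ÷ 3.6 = 6.9444 m/s.
Braking time = v/a = 6.9444 / 1.300 = 5.342 s.
Total = 0.7 + 5.342 = 6.042 s.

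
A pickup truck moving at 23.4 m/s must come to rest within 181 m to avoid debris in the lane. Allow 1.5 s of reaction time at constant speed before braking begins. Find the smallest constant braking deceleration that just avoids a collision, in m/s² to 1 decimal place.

Distance covered during reaction = 23.4000 × 1.5 = 35.100 m.
Distance available for braking: 181 − 35.100 = 145.900 m.
v² = 2a·d ⇒ a = v²/(2d) = 23.4000² / (2 × 145.900) = 547.560 / 291.800 = 1.8765 m/s².

Required deceleration ≈ 1.9 m/s²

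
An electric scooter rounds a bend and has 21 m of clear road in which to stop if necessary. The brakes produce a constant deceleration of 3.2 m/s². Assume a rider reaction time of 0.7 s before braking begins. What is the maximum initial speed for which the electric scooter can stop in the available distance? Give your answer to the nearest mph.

Stopping distance: v·t_r + v²/(2a) = 21 with t_r = 0.7 s and a = 3.200 m/s².
So v² + 4.480 v − 134.40 = 0.
Positive root: v = −a·t_r + √((a·t_r)² + 2a·d) = −2.240 + √(5.018 + 134.40) = 9.5675 m/s.
9.5675 m/s ÷ 0.44704 = 21.402 mph.

Maximum speed ≈ 21 mph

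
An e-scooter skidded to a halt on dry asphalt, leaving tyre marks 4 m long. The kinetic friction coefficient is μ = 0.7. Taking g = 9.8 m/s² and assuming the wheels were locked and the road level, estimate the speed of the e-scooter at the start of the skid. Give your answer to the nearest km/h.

Deceleration a = μg = 0.7 × 9.8 = 6.860 m/s².
v = √(2a·d) = √(2 × 6.860 × 4) = √54.880 = 7.4081 m/s.
= 7.4081 × 3.6 = 26.669 km/h.

Initial speed ≈ 27 km/h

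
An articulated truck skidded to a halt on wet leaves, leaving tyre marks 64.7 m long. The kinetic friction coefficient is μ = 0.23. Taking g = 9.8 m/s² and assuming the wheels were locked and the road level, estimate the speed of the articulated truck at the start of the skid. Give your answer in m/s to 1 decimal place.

Initial speed ≈ 17.1 m/s

Deceleration a = μg = 0.23 × 9.8 = 2.254 m/s².
v = √(2a·d) = √(2 × 2.254 × 64.7) = √291.668 = 17.0783 m/s.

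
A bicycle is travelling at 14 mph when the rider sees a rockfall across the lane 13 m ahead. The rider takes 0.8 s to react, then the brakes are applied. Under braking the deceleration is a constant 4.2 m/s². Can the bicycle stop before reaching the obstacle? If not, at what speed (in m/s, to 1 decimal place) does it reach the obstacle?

14 mph × 0.44704 = 6.2586 m/s.
Reaction distance = 6.2586 × 0.8 = 5.007 m.
Braking distance = v²/(2a) = 39.170 / 8.400 = 4.663 m.
Total stopping distance = 5.007 + 4.663 = 9.670 m, vs 13 m available — it stops with 13 − 9.670 = 3.330 m to spare.

Yes — it stops about 3.3 m short of the obstacle, so it never reaches it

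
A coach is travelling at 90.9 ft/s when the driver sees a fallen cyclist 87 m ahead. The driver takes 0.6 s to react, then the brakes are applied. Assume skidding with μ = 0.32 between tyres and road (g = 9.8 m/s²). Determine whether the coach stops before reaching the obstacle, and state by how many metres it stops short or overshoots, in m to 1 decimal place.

No — it overshoots by 52.0 m

90.9 ft/s × 0.3048 = 27.7063 m/s.
a = μg = 0.32 × 9.8 = 3.136 m/s².
Reaction distance = 27.7063 × 0.6 = 16.624 m.
Braking distance = v²/(2a) = 767.639 / 6.272 = 122.391 m.
Total stopping distance = 16.624 + 122.391 = 139.015 m, vs 87 m available — it cannot stop in time and overshoots by 139.015 − 87 = 52.015 m.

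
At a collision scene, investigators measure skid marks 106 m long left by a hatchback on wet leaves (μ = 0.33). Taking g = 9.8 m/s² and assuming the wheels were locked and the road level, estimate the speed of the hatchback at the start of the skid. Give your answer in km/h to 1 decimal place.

Initial speed ≈ 94.3 km/h

Deceleration a = μg = 0.33 × 9.8 = 3.234 m/s².
v = √(2a·d) = √(2 × 3.234 × 106) = √685.608 = 26.1841 m/s.
= 26.1841 × 3.6 = 94.263 km/h.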